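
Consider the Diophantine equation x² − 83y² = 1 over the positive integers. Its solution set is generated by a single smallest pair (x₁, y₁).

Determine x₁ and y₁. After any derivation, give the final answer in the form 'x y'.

82 9

√83 = [9; 9,18, …], period ℓ=2 (even) → k=1
a_0=9:  p_0=9·1+0=9,  q_0=9·0+1=1
a_1=9:  p_1=9·9+1=82,  q_1=9·1+0=9
→ (82, 9).  Check: 82²=6724, 83·9²=6723, difference 1.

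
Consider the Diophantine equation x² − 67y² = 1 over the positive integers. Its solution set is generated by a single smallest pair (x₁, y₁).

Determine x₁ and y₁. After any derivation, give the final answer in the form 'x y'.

48842 5967

d=67: √d = [8; 5,2,1,1,7,1,1,2,5,16] (ℓ=10, even), read p_9/q_9
k=0  a_k=8  p_k/q_k = 8/1
k=1  a_k=5  p_k/q_k = 41/5
…
k=8  a_k=2  p_k/q_k = 9053/1106
k=9  a_k=5  p_k/q_k = 48842/5967
→ (48842, 5967).  Check: 48842²=2385540964, 67·5967²=2385540963, difference 1.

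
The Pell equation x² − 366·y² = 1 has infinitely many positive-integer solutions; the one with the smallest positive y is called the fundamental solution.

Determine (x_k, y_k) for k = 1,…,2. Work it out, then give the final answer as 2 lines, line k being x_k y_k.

√366 → a₀=19, period (7,1,1,1,2,12,2,1,1,1,7,38); ℓ=12 even so k=11
step 0: (19, 1)  from 19·(1,0) + (0,1)
…
step 7: (30055, 1571)  from 2·(14444,755) + (1167,61)
step 8: (44499, 2326)  from 1·(30055,1571) + (14444,755)
…
step 10: (119053, 6223)  from 1·(74554,3897) + (44499,2326)
step 11: (907925, 47458)  from 7·(119053,6223) + (74554,3897)
(x₁, y₁) = (907925, 47458);  907925² − 366·47458² = 1 ✓
(x_2, y_2) = (907925·907925 + 366·47458·47458, 907925·47458 + 47458·907925) = (1648655611249, 86176609300)

907925 47458
1648655611249 86176609300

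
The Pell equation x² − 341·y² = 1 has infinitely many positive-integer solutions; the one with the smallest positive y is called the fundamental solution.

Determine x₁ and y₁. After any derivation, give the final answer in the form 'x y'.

[18; 2,6,1,8,2,…,6,2,36] for √341; ℓ=14 ⇒ convergent index 13
i=0: a=18 ⇒ p=18, q=1
…
i=2: a=6 ⇒ p=240, q=13
i=3: a=1 ⇒ p=277, q=15
i=4: a=8 ⇒ p=2456, q=133
…
i=6: a=1 ⇒ p=7645, q=414
i=7: a=2 ⇒ p=20479, q=1109
i=8: a=1 ⇒ p=28124, q=1523
…
i=10: a=8 ⇒ p=641940, q=34763
i=11: a=1 ⇒ p=718667, q=38918
i=12: a=6 ⇒ p=4953942, q=268271
i=13: a=2 ⇒ p=10626551, q=575460
fundamental: x₁=10626551, y₁=575460  (since 112923586155601 − 341·331154211600 = 1)

10626551 575460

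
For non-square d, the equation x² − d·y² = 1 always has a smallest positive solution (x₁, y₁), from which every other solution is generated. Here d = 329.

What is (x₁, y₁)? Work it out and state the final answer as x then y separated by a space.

2376415 131016

d=329: √d = [18; 7,4,2,1,1,4,1,1,2,4,7,36] (ℓ=12, even), read p_11/q_11
a_0=18:  p_0=18·1+0=18,  q_0=18·0+1=1
a_1=7:  p_1=7·18+1=127,  q_1=7·1+0=7
a_2=4:  p_2=4·127+18=526,  q_2=4·7+1=29
a_3=2:  p_3=2·526+127=1179,  q_3=2·29+7=65
…
a_5=1:  p_5=1·1705+1179=2884,  q_5=1·94+65=159
a_6=4:  p_6=4·2884+1705=13241,  q_6=4·159+94=730
a_7=1:  p_7=1·13241+2884=16125,  q_7=1·730+159=889
a_8=1:  p_8=1·16125+13241=29366,  q_8=1·889+730=1619
a_9=2:  p_9=2·29366+16125=74857,  q_9=2·1619+889=4127
a_10=4:  p_10=4·74857+29366=328794,  q_10=4·4127+1619=18127
a_11=7:  p_11=7·328794+74857=2376415,  q_11=7·18127+4127=131016
→ (2376415, 131016).  Check: 2376415²=5647348252225, 329·131016²=5647348252224, difference 1.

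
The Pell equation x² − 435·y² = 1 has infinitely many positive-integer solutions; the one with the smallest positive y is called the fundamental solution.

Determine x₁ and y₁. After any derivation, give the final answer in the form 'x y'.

√435 = [20; 1,5,1,40, …], period ℓ=4 (even) → k=3
a_0=20:  p_0=20·1+0=20,  q_0=20·0+1=1
…
a_2=5:  p_2=5·21+20=125,  q_2=5·1+1=6
a_3=1:  p_3=1·125+21=146,  q_3=1·6+1=7
(x₁, y₁) = (146, 7);  146² − 435·7² = 1 ✓

146 7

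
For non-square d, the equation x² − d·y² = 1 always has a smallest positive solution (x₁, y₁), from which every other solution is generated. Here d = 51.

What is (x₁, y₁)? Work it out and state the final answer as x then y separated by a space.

d=51: √d = [7; 7,14] (ℓ=2, even), read p_1/q_1
a_0=7:  p_0=7·1+0=7,  q_0=7·0+1=1
a_1=7:  p_1=7·7+1=50,  q_1=7·1+0=7
fundamental: x₁=50, y₁=7  (since 2500 − 51·49 = 1)

50 7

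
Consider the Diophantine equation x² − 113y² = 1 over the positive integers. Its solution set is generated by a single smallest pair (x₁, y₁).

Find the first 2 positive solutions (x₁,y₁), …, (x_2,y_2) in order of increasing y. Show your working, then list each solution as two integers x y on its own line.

√113 = [10; 1,1,1,2,2,1,1,1,20, …], period ℓ=9 (odd) → k=17
step 0: (10, 1)  from 10·(1,0) + (0,1)
…
step 2: (21, 2)  from 1·(11,1) + (10,1)
step 3: (32, 3)  from 1·(21,2) + (11,1)
…
step 5: (202, 19)  from 2·(85,8) + (32,3)
…
step 7: (489, 46)  from 1·(287,27) + (202,19)
step 8: (776, 73)  from 1·(489,46) + (287,27)
…
step 10: (16785, 1579)  from 1·(16009,1506) + (776,73)
step 11: (32794, 3085)  from 1·(16785,1579) + (16009,1506)
step 12: (49579, 4664)  from 1·(32794,3085) + (16785,1579)
step 13: (131952, 12413)  from 2·(49579,4664) + (32794,3085)
step 14: (313483, 29490)  from 2·(131952,12413) + (49579,4664)
…
step 16: (758918, 71393)  from 1·(445435,41903) + (313483,29490)
step 17: (1204353, 113296)  from 1·(758918,71393) + (445435,41903)
fundamental: x₁=1204353, y₁=113296  (since 1450466148609 − 113·12835983616 = 1)
(1204353+113296√113)^2 = 2900932297217 + 272896754976√113

1204353 113296
2900932297217 272896754976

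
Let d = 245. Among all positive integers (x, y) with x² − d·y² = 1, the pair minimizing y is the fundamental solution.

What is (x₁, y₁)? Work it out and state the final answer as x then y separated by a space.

51841 3312

d=245: √d = [15; 1,1,1,7,6,7,1,1,1,30] (ℓ=10, even), read p_9/q_9
i=0: a=15 ⇒ p=15, q=1
i=1: a=1 ⇒ p=16, q=1
…
i=6: a=7 ⇒ p=15809, q=1010
i=7: a=1 ⇒ p=18016, q=1151
i=8: a=1 ⇒ p=33825, q=2161
i=9: a=1 ⇒ p=51841, q=3312
→ (51841, 3312).  Check: 51841²=2687489281, 245·3312²=2687489280, difference 1.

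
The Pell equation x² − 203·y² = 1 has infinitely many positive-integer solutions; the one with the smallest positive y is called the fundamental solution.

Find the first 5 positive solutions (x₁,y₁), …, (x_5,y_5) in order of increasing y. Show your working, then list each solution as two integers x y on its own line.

√203 → a₀=14, period (4,28); ℓ=2 even so k=1
k=0  a_k=14  p_k/q_k = 14/1
k=1  a_k=4  p_k/q_k = 57/4
(x₁, y₁) = (57, 4);  57² − 203·4² = 1 ✓
(x_2, y_2) = (57·57 + 203·4·4, 57·4 + 4·57) = (6497, 456)
(x_3, y_3) = (57·6497 + 203·4·456, 57·456 + 4·6497) = (740601, 51980)
(x_4, y_4) = (57·740601 + 203·4·51980, 57·51980 + 4·740601) = (84422017, 5925264)
(x_5, y_5) = (57·84422017 + 203·4·5925264, 57·5925264 + 4·84422017) = (9623369337, 675428116)

57 4
6497 456
740601 51980
84422017 5925264
9623369337 675428116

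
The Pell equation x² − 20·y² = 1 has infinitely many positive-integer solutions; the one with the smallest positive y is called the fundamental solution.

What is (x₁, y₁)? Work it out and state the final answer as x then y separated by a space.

9 2

d=20: √d = [4; 2,8] (ℓ=2, even), read p_1/q_1
step 0: (4, 1)  from 4·(1,0) + (0,1)
step 1: (9, 2)  from 2·(4,1) + (1,0)
(x₁, y₁) = (9, 2);  9² − 20·2² = 1 ✓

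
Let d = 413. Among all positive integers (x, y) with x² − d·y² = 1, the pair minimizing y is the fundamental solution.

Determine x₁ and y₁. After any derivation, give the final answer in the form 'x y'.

√413 = [20; 3,9,1,4,1,9,3,40, …], period ℓ=8 (even) → k=7
i=0: a=20 ⇒ p=20, q=1
…
i=3: a=1 ⇒ p=630, q=31
i=4: a=4 ⇒ p=3089, q=152
i=5: a=1 ⇒ p=3719, q=183
i=6: a=9 ⇒ p=36560, q=1799
i=7: a=3 ⇒ p=113399, q=5580
→ (113399, 5580).  Check: 113399²=12859333201, 413·5580²=12859333200, difference 1.

113399 5580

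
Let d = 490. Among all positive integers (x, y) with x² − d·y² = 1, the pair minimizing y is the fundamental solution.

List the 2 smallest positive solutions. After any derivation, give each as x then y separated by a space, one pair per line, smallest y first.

1039681 46968
2161873163521 97663474416

√490 = [22; 7,2,1,4,4,4,1,2,7,44, …], period ℓ=10 (even) → k=9
a_0=22:  p_0=22·1+0=22,  q_0=22·0+1=1
a_1=7:  p_1=7·22+1=155,  q_1=7·1+0=7
a_2=2:  p_2=2·155+22=332,  q_2=2·7+1=15
a_3=1:  p_3=1·332+155=487,  q_3=1·15+7=22
…
a_7=1:  p_7=1·40708+9607=50315,  q_7=1·1839+434=2273
a_8=2:  p_8=2·50315+40708=141338,  q_8=2·2273+1839=6385
a_9=7:  p_9=7·141338+50315=1039681,  q_9=7·6385+2273=46968
(x₁, y₁) = (1039681, 46968);  1039681² − 490·46968² = 1 ✓
k=2:  x_2 = 1039681·1039681+490·46968·46968 = 2161873163521,  y_2 = 1039681·46968+46968·1039681 = 97663474416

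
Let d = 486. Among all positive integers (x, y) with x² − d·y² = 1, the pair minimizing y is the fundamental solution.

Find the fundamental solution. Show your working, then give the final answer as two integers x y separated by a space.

485 22

√486 = [22; 22,44, …], period ℓ=2 (even) → k=1
i=0: a=22 ⇒ p=22, q=1
i=1: a=22 ⇒ p=485, q=22
fundamental: x₁=485, y₁=22  (since 235225 − 486·484 = 1)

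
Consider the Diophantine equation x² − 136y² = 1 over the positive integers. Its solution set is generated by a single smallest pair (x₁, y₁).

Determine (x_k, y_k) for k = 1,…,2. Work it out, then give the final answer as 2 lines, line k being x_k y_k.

[11; 1,1,1,22] for √136; ℓ=4 ⇒ convergent index 3
step 0: (11, 1)  from 11·(1,0) + (0,1)
step 1: (12, 1)  from 1·(11,1) + (1,0)
step 2: (23, 2)  from 1·(12,1) + (11,1)
step 3: (35, 3)  from 1·(23,2) + (12,1)
fundamental: x₁=35, y₁=3  (since 1225 − 136·9 = 1)
k=2:  x_2 = 35·35+136·3·3 = 2449,  y_2 = 35·3+3·35 = 210

35 3
2449 210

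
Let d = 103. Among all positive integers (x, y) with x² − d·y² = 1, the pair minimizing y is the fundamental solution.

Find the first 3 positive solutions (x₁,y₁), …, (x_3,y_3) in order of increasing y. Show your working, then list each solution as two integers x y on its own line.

227528 22419
103537981567 10201900464
47115579739725224 4642436017523565

√103 = [10; 6,1,2,1,1,9,1,1,2,1,6,20, …], period ℓ=12 (even) → k=11
step 0: (10, 1)  from 10·(1,0) + (0,1)
…
step 2: (71, 7)  from 1·(61,6) + (10,1)
…
step 4: (274, 27)  from 1·(203,20) + (71,7)
step 5: (477, 47)  from 1·(274,27) + (203,20)
…
step 7: (5044, 497)  from 1·(4567,450) + (477,47)
…
step 10: (33877, 3338)  from 1·(24266,2391) + (9611,947)
step 11: (227528, 22419)  from 6·(33877,3338) + (24266,2391)
→ (227528, 22419).  Check: 227528²=51768990784, 103·22419²=51768990783, difference 1.
(x_2, y_2) = (227528·227528 + 103·22419·22419, 227528·22419 + 22419·227528) = (103537981567, 10201900464)
(x_3, y_3) = (227528·103537981567 + 103·22419·10201900464, 227528·10201900464 + 22419·103537981567) = (47115579739725224, 4642436017523565)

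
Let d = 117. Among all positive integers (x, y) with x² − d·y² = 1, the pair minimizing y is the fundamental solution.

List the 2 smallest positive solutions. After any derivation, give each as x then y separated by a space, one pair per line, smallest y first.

d=117: √d = [10; 1,4,2,4,1,20] (ℓ=6, even), read p_5/q_5
a_0=10:  p_0=10·1+0=10,  q_0=10·0+1=1
a_1=1:  p_1=1·10+1=11,  q_1=1·1+0=1
a_2=4:  p_2=4·11+10=54,  q_2=4·1+1=5
a_3=2:  p_3=2·54+11=119,  q_3=2·5+1=11
a_4=4:  p_4=4·119+54=530,  q_4=4·11+5=49
a_5=1:  p_5=1·530+119=649,  q_5=1·49+11=60
fundamental: x₁=649, y₁=60  (since 421201 − 117·3600 = 1)
(x_2, y_2) = (649·649 + 117·60·60, 649·60 + 60·649) = (842401, 77880)

649 60
842401 77880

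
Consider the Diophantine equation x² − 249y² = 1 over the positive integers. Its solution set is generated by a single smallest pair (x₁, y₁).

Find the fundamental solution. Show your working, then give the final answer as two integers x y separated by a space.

8553815 542076

√249 → a₀=15, period (1,3,1,1,5,…,3,1,30); ℓ=16 even so k=15
i=0: a=15 ⇒ p=15, q=1
…
i=6: a=1 ⇒ p=931, q=59
…
i=9: a=3 ⇒ p=113835, q=7214
…
i=14: a=3 ⇒ p=6669699, q=422675
i=15: a=1 ⇒ p=8553815, q=542076
fundamental: x₁=8553815, y₁=542076  (since 73167751054225 − 249·293846389776 = 1)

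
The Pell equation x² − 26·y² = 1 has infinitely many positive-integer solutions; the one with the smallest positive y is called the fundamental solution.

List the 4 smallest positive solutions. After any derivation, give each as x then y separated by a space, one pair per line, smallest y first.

51 10
5201 1020
530451 104030
54100801 10610040

[5; 10] for √26; ℓ=1 ⇒ convergent index 1
step 0: (5, 1)  from 5·(1,0) + (0,1)
step 1: (51, 10)  from 10·(5,1) + (1,0)
(x₁, y₁) = (51, 10);  51² − 26·10² = 1 ✓
(x_2, y_2) = (51·51 + 26·10·10, 51·10 + 10·51) = (5201, 1020)
(x_3, y_3) = (51·5201 + 26·10·1020, 51·1020 + 10·5201) = (530451, 104030)
(x_4, y_4) = (51·530451 + 26·10·104030, 51·104030 + 10·530451) = (54100801, 10610040)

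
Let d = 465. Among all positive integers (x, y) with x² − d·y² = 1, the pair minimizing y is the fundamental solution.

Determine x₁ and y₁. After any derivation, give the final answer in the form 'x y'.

[21; 1,1,3,2,2,2,3,1,1,42] for √465; ℓ=10 ⇒ convergent index 9
i=0: a=21 ⇒ p=21, q=1
i=1: a=1 ⇒ p=22, q=1
…
i=3: a=3 ⇒ p=151, q=7
i=4: a=2 ⇒ p=345, q=16
i=5: a=2 ⇒ p=841, q=39
i=6: a=2 ⇒ p=2027, q=94
i=7: a=3 ⇒ p=6922, q=321
i=8: a=1 ⇒ p=8949, q=415
i=9: a=1 ⇒ p=15871, q=736
(x₁, y₁) = (15871, 736);  15871² − 465·736² = 1 ✓

15871 736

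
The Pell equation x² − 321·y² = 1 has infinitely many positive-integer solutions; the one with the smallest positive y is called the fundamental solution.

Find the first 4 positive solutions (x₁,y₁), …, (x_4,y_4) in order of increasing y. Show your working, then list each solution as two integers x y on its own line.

√321 → a₀=17, period (1,10,1,34); ℓ=4 even so k=3
i=0: a=17 ⇒ p=17, q=1
…
i=2: a=10 ⇒ p=197, q=11
i=3: a=1 ⇒ p=215, q=12
→ (215, 12).  Check: 215²=46225, 321·12²=46224, difference 1.
(x_2, y_2) = (215·215 + 321·12·12, 215·12 + 12·215) = (92449, 5160)
(x_3, y_3) = (215·92449 + 321·12·5160, 215·5160 + 12·92449) = (39752855, 2218788)
(x_4, y_4) = (215·39752855 + 321·12·2218788, 215·2218788 + 12·39752855) = (17093635201, 954073680)

215 12
92449 5160
39752855 2218788
17093635201 954073680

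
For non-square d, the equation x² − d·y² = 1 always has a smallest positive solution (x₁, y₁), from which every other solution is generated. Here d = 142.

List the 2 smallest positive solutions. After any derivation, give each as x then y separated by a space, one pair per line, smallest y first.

d=142: √d = [11; 1,10,1,22] (ℓ=4, even), read p_3/q_3
a_0=11:  p_0=11·1+0=11,  q_0=11·0+1=1
a_1=1:  p_1=1·11+1=12,  q_1=1·1+0=1
a_2=10:  p_2=10·12+11=131,  q_2=10·1+1=11
a_3=1:  p_3=1·131+12=143,  q_3=1·11+1=12
→ (143, 12).  Check: 143²=20449, 142·12²=20448, difference 1.
(143+12√142)^2 = 40897 + 3432√142

143 12
40897 3432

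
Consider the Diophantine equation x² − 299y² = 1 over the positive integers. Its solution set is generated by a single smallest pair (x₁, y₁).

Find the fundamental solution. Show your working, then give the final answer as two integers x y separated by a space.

√299 = [17; 3,2,3,34, …], period ℓ=4 (even) → k=3
k=0  a_k=17  p_k/q_k = 17/1
k=1  a_k=3  p_k/q_k = 52/3
k=2  a_k=2  p_k/q_k = 121/7
k=3  a_k=3  p_k/q_k = 415/24
fundamental: x₁=415, y₁=24  (since 172225 − 299·576 = 1)

415 24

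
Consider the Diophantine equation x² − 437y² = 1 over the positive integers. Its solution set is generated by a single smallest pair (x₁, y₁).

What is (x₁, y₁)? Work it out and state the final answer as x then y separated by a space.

√437 → a₀=20, period (1,9,2,9,1,40); ℓ=6 even so k=5
i=0: a=20 ⇒ p=20, q=1
i=1: a=1 ⇒ p=21, q=1
i=2: a=9 ⇒ p=209, q=10
i=3: a=2 ⇒ p=439, q=21
i=4: a=9 ⇒ p=4160, q=199
i=5: a=1 ⇒ p=4599, q=220
fundamental: x₁=4599, y₁=220  (since 21150801 − 437·48400 = 1)

4599 220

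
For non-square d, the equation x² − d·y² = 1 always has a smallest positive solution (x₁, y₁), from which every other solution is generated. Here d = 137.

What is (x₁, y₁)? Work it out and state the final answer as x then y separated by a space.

d=137: √d = [11; 1,2,2,1,1,2,2,1,22] (ℓ=9, odd), read p_17/q_17
k=0  a_k=11  p_k/q_k = 11/1
…
k=3  a_k=2  p_k/q_k = 82/7
…
k=5  a_k=1  p_k/q_k = 199/17
…
k=7  a_k=2  p_k/q_k = 1229/105
k=8  a_k=1  p_k/q_k = 1744/149
…
k=11  a_k=2  p_k/q_k = 122279/10447
k=12  a_k=2  p_k/q_k = 285899/24426
…
k=14  a_k=1  p_k/q_k = 694077/59299
…
k=16  a_k=2  p_k/q_k = 4286741/366241
k=17  a_k=1  p_k/q_k = 6083073/519712
→ (6083073, 519712).  Check: 6083073²=37003777123329, 137·519712²=37003777123328, difference 1.

6083073 519712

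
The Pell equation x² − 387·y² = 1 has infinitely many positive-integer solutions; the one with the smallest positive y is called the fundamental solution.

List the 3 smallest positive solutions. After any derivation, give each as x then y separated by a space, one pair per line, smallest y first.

√387 = [19; 1,2,19,2,1,38, …], period ℓ=6 (even) → k=5
k=0  a_k=19  p_k/q_k = 19/1
k=1  a_k=1  p_k/q_k = 20/1
…
k=3  a_k=19  p_k/q_k = 1141/58
k=4  a_k=2  p_k/q_k = 2341/119
k=5  a_k=1  p_k/q_k = 3482/177
(x₁, y₁) = (3482, 177);  3482² − 387·177² = 1 ✓
n=2: (3482,177)∘(3482,177) = (3482·3482+387·177·177, 3482·177+177·3482) = (24248647,1232628)
n=3: (24248647,1232628)∘(3482,177) = (3482·24248647+387·177·1232628, 3482·1232628+177·24248647) = (168867574226,8584021215)

3482 177
24248647 1232628
168867574226 8584021215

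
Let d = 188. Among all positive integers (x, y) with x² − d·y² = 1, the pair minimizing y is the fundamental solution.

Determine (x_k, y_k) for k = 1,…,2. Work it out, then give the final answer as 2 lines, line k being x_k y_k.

4607 336
42448897 3095904

√188 → a₀=13, period (1,2,2,6,2,2,1,26); ℓ=8 even so k=7
i=0: a=13 ⇒ p=13, q=1
…
i=2: a=2 ⇒ p=41, q=3
i=3: a=2 ⇒ p=96, q=7
i=4: a=6 ⇒ p=617, q=45
…
i=6: a=2 ⇒ p=3277, q=239
i=7: a=1 ⇒ p=4607, q=336
(x₁, y₁) = (4607, 336);  4607² − 188·336² = 1 ✓
k=2:  x_2 = 4607·4607+188·336·336 = 42448897,  y_2 = 4607·336+336·4607 = 3095904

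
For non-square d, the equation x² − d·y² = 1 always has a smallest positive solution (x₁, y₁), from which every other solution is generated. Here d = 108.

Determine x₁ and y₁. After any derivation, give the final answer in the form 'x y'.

[10; 2,1,1,4,1,1,2,20] for √108; ℓ=8 ⇒ convergent index 7
k=0  a_k=10  p_k/q_k = 10/1
…
k=2  a_k=1  p_k/q_k = 31/3
k=3  a_k=1  p_k/q_k = 52/5
k=4  a_k=4  p_k/q_k = 239/23
k=5  a_k=1  p_k/q_k = 291/28
k=6  a_k=1  p_k/q_k = 530/51
k=7  a_k=2  p_k/q_k = 1351/130
→ (1351, 130).  Check: 1351²=1825201, 108·130²=1825200, difference 1.

1351 130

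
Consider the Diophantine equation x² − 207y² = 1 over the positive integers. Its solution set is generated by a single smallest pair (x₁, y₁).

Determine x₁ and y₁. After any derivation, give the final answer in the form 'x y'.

√207 → a₀=14, period (2,1,1,2,1,1,2,28); ℓ=8 even so k=7
i=0: a=14 ⇒ p=14, q=1
i=1: a=2 ⇒ p=29, q=2
…
i=3: a=1 ⇒ p=72, q=5
…
i=5: a=1 ⇒ p=259, q=18
i=6: a=1 ⇒ p=446, q=31
i=7: a=2 ⇒ p=1151, q=80
(x₁, y₁) = (1151, 80);  1151² − 207·80² = 1 ✓

1151 80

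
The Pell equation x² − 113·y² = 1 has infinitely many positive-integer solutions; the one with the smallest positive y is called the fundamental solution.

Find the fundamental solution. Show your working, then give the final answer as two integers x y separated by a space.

1204353 113296

√113 = [10; 1,1,1,2,2,1,1,1,20, …], period ℓ=9 (odd) → k=17
step 0: (10, 1)  from 10·(1,0) + (0,1)
step 1: (11, 1)  from 1·(10,1) + (1,0)
…
step 6: (287, 27)  from 1·(202,19) + (85,8)
…
step 8: (776, 73)  from 1·(489,46) + (287,27)
step 9: (16009, 1506)  from 20·(776,73) + (489,46)
step 10: (16785, 1579)  from 1·(16009,1506) + (776,73)
…
step 16: (758918, 71393)  from 1·(445435,41903) + (313483,29490)
step 17: (1204353, 113296)  from 1·(758918,71393) + (445435,41903)
→ (1204353, 113296).  Check: 1204353²=1450466148609, 113·113296²=1450466148608, difference 1.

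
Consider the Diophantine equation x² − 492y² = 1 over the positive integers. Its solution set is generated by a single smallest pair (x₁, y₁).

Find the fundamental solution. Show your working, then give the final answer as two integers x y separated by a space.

29767 1342

[22; 5,1,1,10,1,1,5,44] for √492; ℓ=8 ⇒ convergent index 7
i=0: a=22 ⇒ p=22, q=1
…
i=3: a=1 ⇒ p=244, q=11
i=4: a=10 ⇒ p=2573, q=116
…
i=6: a=1 ⇒ p=5390, q=243
i=7: a=5 ⇒ p=29767, q=1342
→ (29767, 1342).  Check: 29767²=886074289, 492·1342²=886074288, difference 1.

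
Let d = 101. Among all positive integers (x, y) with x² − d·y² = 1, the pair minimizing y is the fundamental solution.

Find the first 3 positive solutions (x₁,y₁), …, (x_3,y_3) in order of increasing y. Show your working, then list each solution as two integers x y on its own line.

201 20
80801 8040
32481801 3232060

[10; 20] for √101; ℓ=1 ⇒ convergent index 1
a_0=10:  p_0=10·1+0=10,  q_0=10·0+1=1
a_1=20:  p_1=20·10+1=201,  q_1=20·1+0=20
→ (201, 20).  Check: 201²=40401, 101·20²=40400, difference 1.
(201+20√101)^2 = 80801 + 8040√101
(201+20√101)^3 = 32481801 + 3232060√101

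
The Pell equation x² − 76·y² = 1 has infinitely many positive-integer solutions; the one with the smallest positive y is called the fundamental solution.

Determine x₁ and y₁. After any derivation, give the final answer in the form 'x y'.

57799 6630

[8; 1,2,1,1,5,4,5,1,1,2,1,16] for √76; ℓ=12 ⇒ convergent index 11
a_0=8:  p_0=8·1+0=8,  q_0=8·0+1=1
…
a_2=2:  p_2=2·9+8=26,  q_2=2·1+1=3
a_3=1:  p_3=1·26+9=35,  q_3=1·3+1=4
…
a_6=4:  p_6=4·340+61=1421,  q_6=4·39+7=163
…
a_9=1:  p_9=1·8866+7445=16311,  q_9=1·1017+854=1871
a_10=2:  p_10=2·16311+8866=41488,  q_10=2·1871+1017=4759
a_11=1:  p_11=1·41488+16311=57799,  q_11=1·4759+1871=6630
(x₁, y₁) = (57799, 6630);  57799² − 76·6630² = 1 ✓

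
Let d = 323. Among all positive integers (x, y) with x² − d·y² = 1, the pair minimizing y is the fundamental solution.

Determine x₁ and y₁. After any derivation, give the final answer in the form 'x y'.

18 1

d=323: √d = [17; 1,34] (ℓ=2, even), read p_1/q_1
step 0: (17, 1)  from 17·(1,0) + (0,1)
step 1: (18, 1)  from 1·(17,1) + (1,0)
(x₁, y₁) = (18, 1);  18² − 323·1² = 1 ✓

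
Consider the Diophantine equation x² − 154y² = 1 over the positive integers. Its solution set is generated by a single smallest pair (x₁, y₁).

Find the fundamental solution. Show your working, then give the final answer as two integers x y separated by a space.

21295 1716

√154 = [12; 2,2,3,1,2,1,3,2,2,24, …], period ℓ=10 (even) → k=9
i=0: a=12 ⇒ p=12, q=1
i=1: a=2 ⇒ p=25, q=2
i=2: a=2 ⇒ p=62, q=5
i=3: a=3 ⇒ p=211, q=17
i=4: a=1 ⇒ p=273, q=22
i=5: a=2 ⇒ p=757, q=61
i=6: a=1 ⇒ p=1030, q=83
i=7: a=3 ⇒ p=3847, q=310
i=8: a=2 ⇒ p=8724, q=703
i=9: a=2 ⇒ p=21295, q=1716
fundamental: x₁=21295, y₁=1716  (since 453477025 − 154·2944656 = 1)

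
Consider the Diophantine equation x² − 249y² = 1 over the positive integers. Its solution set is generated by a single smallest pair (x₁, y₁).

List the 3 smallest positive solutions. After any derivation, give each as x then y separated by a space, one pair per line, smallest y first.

√249 → a₀=15, period (1,3,1,1,5,…,3,1,30); ℓ=16 even so k=15
a_0=15:  p_0=15·1+0=15,  q_0=15·0+1=1
…
a_2=3:  p_2=3·16+15=63,  q_2=3·1+1=4
a_3=1:  p_3=1·63+16=79,  q_3=1·4+1=5
a_4=1:  p_4=1·79+63=142,  q_4=1·5+4=9
a_5=5:  p_5=5·142+79=789,  q_5=5·9+5=50
…
a_7=3:  p_7=3·931+789=3582,  q_7=3·59+50=227
…
a_9=3:  p_9=3·36751+3582=113835,  q_9=3·2329+227=7214
a_10=1:  p_10=1·113835+36751=150586,  q_10=1·7214+2329=9543
a_11=5:  p_11=5·150586+113835=866765,  q_11=5·9543+7214=54929
a_12=1:  p_12=1·866765+150586=1017351,  q_12=1·54929+9543=64472
a_13=1:  p_13=1·1017351+866765=1884116,  q_13=1·64472+54929=119401
a_14=3:  p_14=3·1884116+1017351=6669699,  q_14=3·119401+64472=422675
a_15=1:  p_15=1·6669699+1884116=8553815,  q_15=1·422675+119401=542076
→ (8553815, 542076).  Check: 8553815²=73167751054225, 249·542076²=73167751054224, difference 1.
(x_2, y_2) = (8553815·8553815 + 249·542076·542076, 8553815·542076 + 542076·8553815) = (146335502108449, 9273635639880)
(x_3, y_3) = (8553815·146335502108449 + 249·542076·9273635639880, 8553815·9273635639880 + 542076·146335502108449) = (2503453625935556812055, 158649927281879742324)

8553815 542076
146335502108449 9273635639880
2503453625935556812055 158649927281879742324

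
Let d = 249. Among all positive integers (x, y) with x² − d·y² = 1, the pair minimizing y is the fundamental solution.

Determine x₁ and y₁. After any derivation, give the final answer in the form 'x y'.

√249 = [15; 1,3,1,1,5,…,3,1,30, …], period ℓ=16 (even) → k=15
step 0: (15, 1)  from 15·(1,0) + (0,1)
step 1: (16, 1)  from 1·(15,1) + (1,0)
step 2: (63, 4)  from 3·(16,1) + (15,1)
step 3: (79, 5)  from 1·(63,4) + (16,1)
step 4: (142, 9)  from 1·(79,5) + (63,4)
step 5: (789, 50)  from 5·(142,9) + (79,5)
step 6: (931, 59)  from 1·(789,50) + (142,9)
step 7: (3582, 227)  from 3·(931,59) + (789,50)
step 8: (36751, 2329)  from 10·(3582,227) + (931,59)
step 9: (113835, 7214)  from 3·(36751,2329) + (3582,227)
step 10: (150586, 9543)  from 1·(113835,7214) + (36751,2329)
step 11: (866765, 54929)  from 5·(150586,9543) + (113835,7214)
step 12: (1017351, 64472)  from 1·(866765,54929) + (150586,9543)
step 13: (1884116, 119401)  from 1·(1017351,64472) + (866765,54929)
step 14: (6669699, 422675)  from 3·(1884116,119401) + (1017351,64472)
step 15: (8553815, 542076)  from 1·(6669699,422675) + (1884116,119401)
→ (8553815, 542076).  Check: 8553815²=73167751054225, 249·542076²=73167751054224, difference 1.

8553815 542076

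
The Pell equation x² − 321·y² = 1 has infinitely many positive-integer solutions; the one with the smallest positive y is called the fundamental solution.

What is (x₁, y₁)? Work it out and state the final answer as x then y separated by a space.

215 12

d=321: √d = [17; 1,10,1,34] (ℓ=4, even), read p_3/q_3
a_0=17:  p_0=17·1+0=17,  q_0=17·0+1=1
…
a_2=10:  p_2=10·18+17=197,  q_2=10·1+1=11
a_3=1:  p_3=1·197+18=215,  q_3=1·11+1=12
fundamental: x₁=215, y₁=12  (since 46225 − 321·144 = 1)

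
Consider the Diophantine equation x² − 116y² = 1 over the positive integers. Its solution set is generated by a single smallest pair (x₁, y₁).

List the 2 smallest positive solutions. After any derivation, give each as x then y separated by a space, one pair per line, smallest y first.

9801 910
192119201 17837820

√116 = [10; 1,3,2,1,4,1,2,3,1,20, …], period ℓ=10 (even) → k=9
step 0: (10, 1)  from 10·(1,0) + (0,1)
step 1: (11, 1)  from 1·(10,1) + (1,0)
step 2: (43, 4)  from 3·(11,1) + (10,1)
step 3: (97, 9)  from 2·(43,4) + (11,1)
step 4: (140, 13)  from 1·(97,9) + (43,4)
step 5: (657, 61)  from 4·(140,13) + (97,9)
step 6: (797, 74)  from 1·(657,61) + (140,13)
…
step 8: (7550, 701)  from 3·(2251,209) + (797,74)
step 9: (9801, 910)  from 1·(7550,701) + (2251,209)
fundamental: x₁=9801, y₁=910  (since 96059601 − 116·828100 = 1)
n=2: (9801,910)∘(9801,910) = (9801·9801+116·910·910, 9801·910+910·9801) = (192119201,17837820)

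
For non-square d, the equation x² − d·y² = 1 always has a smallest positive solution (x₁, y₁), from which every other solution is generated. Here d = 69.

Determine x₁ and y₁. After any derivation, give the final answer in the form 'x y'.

7775 936

√69 → a₀=8, period (3,3,1,4,1,3,3,16); ℓ=8 even so k=7
a_0=8:  p_0=8·1+0=8,  q_0=8·0+1=1
…
a_2=3:  p_2=3·25+8=83,  q_2=3·3+1=10
a_3=1:  p_3=1·83+25=108,  q_3=1·10+3=13
a_4=4:  p_4=4·108+83=515,  q_4=4·13+10=62
…
a_6=3:  p_6=3·623+515=2384,  q_6=3·75+62=287
a_7=3:  p_7=3·2384+623=7775,  q_7=3·287+75=936
fundamental: x₁=7775, y₁=936  (since 60450625 − 69·876096 = 1)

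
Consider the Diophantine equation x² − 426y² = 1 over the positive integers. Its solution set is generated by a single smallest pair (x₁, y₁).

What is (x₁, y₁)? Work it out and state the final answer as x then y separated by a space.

88751 4300

d=426: √d = [20; 1,1,1,3,2,6,2,3,1,1,1,40] (ℓ=12, even), read p_11/q_11
a_0=20:  p_0=20·1+0=20,  q_0=20·0+1=1
…
a_2=1:  p_2=1·21+20=41,  q_2=1·1+1=2
a_3=1:  p_3=1·41+21=62,  q_3=1·2+1=3
…
a_5=2:  p_5=2·227+62=516,  q_5=2·11+3=25
…
a_10=1:  p_10=1·31971+24809=56780,  q_10=1·1549+1202=2751
a_11=1:  p_11=1·56780+31971=88751,  q_11=1·2751+1549=4300
fundamental: x₁=88751, y₁=4300  (since 7876740001 − 426·18490000 = 1)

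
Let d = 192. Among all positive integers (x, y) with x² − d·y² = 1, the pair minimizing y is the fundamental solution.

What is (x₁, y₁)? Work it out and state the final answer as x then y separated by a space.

97 7

d=192: √d = [13; 1,5,1,26] (ℓ=4, even), read p_3/q_3
k=0  a_k=13  p_k/q_k = 13/1
k=1  a_k=1  p_k/q_k = 14/1
k=2  a_k=5  p_k/q_k = 83/6
k=3  a_k=1  p_k/q_k = 97/7
fundamental: x₁=97, y₁=7  (since 9409 − 192·49 = 1)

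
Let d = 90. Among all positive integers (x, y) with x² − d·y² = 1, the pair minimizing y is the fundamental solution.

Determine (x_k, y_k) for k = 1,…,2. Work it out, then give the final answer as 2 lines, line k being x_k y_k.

19 2
721 76

√90 → a₀=9, period (2,18); ℓ=2 even so k=1
step 0: (9, 1)  from 9·(1,0) + (0,1)
step 1: (19, 2)  from 2·(9,1) + (1,0)
fundamental: x₁=19, y₁=2  (since 361 − 90·4 = 1)
(19+2√90)^2 = 721 + 76√90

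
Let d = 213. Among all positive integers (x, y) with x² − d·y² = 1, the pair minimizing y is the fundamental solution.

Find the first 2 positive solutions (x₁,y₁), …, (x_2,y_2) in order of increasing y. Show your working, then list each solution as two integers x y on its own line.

194399 13320
75581942401 5178789360

√213 = [14; 1,1,2,6,1,8,1,6,2,1,1,28, …], period ℓ=12 (even) → k=11
step 0: (14, 1)  from 14·(1,0) + (0,1)
…
step 4: (467, 32)  from 6·(73,5) + (29,2)
…
step 7: (5327, 365)  from 1·(4787,328) + (540,37)
…
step 9: (78825, 5401)  from 2·(36749,2518) + (5327,365)
step 10: (115574, 7919)  from 1·(78825,5401) + (36749,2518)
step 11: (194399, 13320)  from 1·(115574,7919) + (78825,5401)
(x₁, y₁) = (194399, 13320);  194399² − 213·13320² = 1 ✓
(194399+13320√213)^2 = 75581942401 + 5178789360√213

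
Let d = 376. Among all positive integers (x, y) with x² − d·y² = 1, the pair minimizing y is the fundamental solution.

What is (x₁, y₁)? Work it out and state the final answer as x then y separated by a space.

√376 → a₀=19, period (2,1,1,3,1,…,1,2,38); ℓ=16 even so k=15
step 0: (19, 1)  from 19·(1,0) + (0,1)
step 1: (39, 2)  from 2·(19,1) + (1,0)
…
step 5: (446, 23)  from 1·(349,18) + (97,5)
step 6: (1241, 64)  from 2·(446,23) + (349,18)
…
step 8: (12953, 668)  from 4·(2928,151) + (1241,64)
step 9: (28834, 1487)  from 2·(12953,668) + (2928,151)
step 10: (70621, 3642)  from 2·(28834,1487) + (12953,668)
…
step 12: (368986, 19029)  from 3·(99455,5129) + (70621,3642)
step 13: (468441, 24158)  from 1·(368986,19029) + (99455,5129)
step 14: (837427, 43187)  from 1·(468441,24158) + (368986,19029)
step 15: (2143295, 110532)  from 2·(837427,43187) + (468441,24158)
→ (2143295, 110532).  Check: 2143295²=4593713457025, 376·110532²=4593713457024, difference 1.

2143295 110532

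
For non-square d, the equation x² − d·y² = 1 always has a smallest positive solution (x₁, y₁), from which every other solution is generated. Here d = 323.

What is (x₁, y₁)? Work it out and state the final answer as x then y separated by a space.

18 1

d=323: √d = [17; 1,34] (ℓ=2, even), read p_1/q_1
step 0: (17, 1)  from 17·(1,0) + (0,1)
step 1: (18, 1)  from 1·(17,1) + (1,0)
(x₁, y₁) = (18, 1);  18² − 323·1² = 1 ✓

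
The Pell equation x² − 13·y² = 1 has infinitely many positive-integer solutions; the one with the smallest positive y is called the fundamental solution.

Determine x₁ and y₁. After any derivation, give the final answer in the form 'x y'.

√13 → a₀=3, period (1,1,1,1,6); ℓ=5 odd so k=9
k=0  a_k=3  p_k/q_k = 3/1
…
k=2  a_k=1  p_k/q_k = 7/2
…
k=7  a_k=1  p_k/q_k = 256/71
k=8  a_k=1  p_k/q_k = 393/109
k=9  a_k=1  p_k/q_k = 649/180
→ (649, 180).  Check: 649²=421201, 13·180²=421200, difference 1.

649 180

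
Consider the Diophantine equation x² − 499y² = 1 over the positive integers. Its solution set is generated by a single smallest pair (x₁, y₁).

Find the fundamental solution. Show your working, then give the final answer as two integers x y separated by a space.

√499 → a₀=22, period (2,1,21,1,2,44); ℓ=6 even so k=5
k=0  a_k=22  p_k/q_k = 22/1
k=1  a_k=2  p_k/q_k = 45/2
k=2  a_k=1  p_k/q_k = 67/3
…
k=4  a_k=1  p_k/q_k = 1519/68
k=5  a_k=2  p_k/q_k = 4490/201
→ (4490, 201).  Check: 4490²=20160100, 499·201²=20160099, difference 1.

4490 201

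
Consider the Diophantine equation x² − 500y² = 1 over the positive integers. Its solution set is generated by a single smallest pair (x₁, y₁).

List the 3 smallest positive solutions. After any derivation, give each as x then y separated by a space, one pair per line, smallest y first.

930249 41602
1730726404001 77400437796
3220013013190122249 144003359718540806

√500 → a₀=22, period (2,1,3,2,1,…,1,2,44); ℓ=14 even so k=13
a_0=22:  p_0=22·1+0=22,  q_0=22·0+1=1
…
a_6=1:  p_6=1·805+559=1364,  q_6=1·36+25=61
a_7=10:  p_7=10·1364+805=14445,  q_7=10·61+36=646
…
a_9=1:  p_9=1·15809+14445=30254,  q_9=1·707+646=1353
a_10=2:  p_10=2·30254+15809=76317,  q_10=2·1353+707=3413
…
a_12=1:  p_12=1·259205+76317=335522,  q_12=1·11592+3413=15005
a_13=2:  p_13=2·335522+259205=930249,  q_13=2·15005+11592=41602
fundamental: x₁=930249, y₁=41602  (since 865363202001 − 500·1730726404 = 1)
(x_2, y_2) = (930249·930249 + 500·41602·41602, 930249·41602 + 41602·930249) = (1730726404001, 77400437796)
(x_3, y_3) = (930249·1730726404001 + 500·41602·77400437796, 930249·77400437796 + 41602·1730726404001) = (3220013013190122249, 144003359718540806)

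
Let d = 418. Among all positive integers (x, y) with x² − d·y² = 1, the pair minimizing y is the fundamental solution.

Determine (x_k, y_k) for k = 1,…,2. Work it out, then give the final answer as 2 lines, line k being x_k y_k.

√418 = [20; 2,4,20,4,2,40, …], period ℓ=6 (even) → k=5
step 0: (20, 1)  from 20·(1,0) + (0,1)
…
step 2: (184, 9)  from 4·(41,2) + (20,1)
…
step 4: (15068, 737)  from 4·(3721,182) + (184,9)
step 5: (33857, 1656)  from 2·(15068,737) + (3721,182)
→ (33857, 1656).  Check: 33857²=1146296449, 418·1656²=1146296448, difference 1.
k=2:  x_2 = 33857·33857+418·1656·1656 = 2292592897,  y_2 = 33857·1656+1656·33857 = 112134384

33857 1656
2292592897 112134384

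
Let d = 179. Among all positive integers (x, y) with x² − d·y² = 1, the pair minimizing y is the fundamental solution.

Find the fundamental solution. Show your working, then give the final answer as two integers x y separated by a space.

√179 → a₀=13, period (2,1,1,1,3,…,1,2,26); ℓ=14 even so k=13
step 0: (13, 1)  from 13·(1,0) + (0,1)
step 1: (27, 2)  from 2·(13,1) + (1,0)
…
step 3: (67, 5)  from 1·(40,3) + (27,2)
…
step 9: (438125, 32747)  from 3·(137042,10243) + (26999,2018)
…
step 11: (1013292, 75737)  from 1·(575167,42990) + (438125,32747)
step 12: (1588459, 118727)  from 1·(1013292,75737) + (575167,42990)
step 13: (4190210, 313191)  from 2·(1588459,118727) + (1013292,75737)
→ (4190210, 313191).  Check: 4190210²=17557859844100, 179·313191²=17557859844099, difference 1.

4190210 313191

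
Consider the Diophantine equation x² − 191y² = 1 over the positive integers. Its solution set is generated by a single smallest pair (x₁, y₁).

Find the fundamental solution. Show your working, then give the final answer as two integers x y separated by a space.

√191 = [13; 1,4,1,1,3,…,4,1,26, …], period ℓ=16 (even) → k=15
k=0  a_k=13  p_k/q_k = 13/1
k=1  a_k=1  p_k/q_k = 14/1
k=2  a_k=4  p_k/q_k = 69/5
k=3  a_k=1  p_k/q_k = 83/6
k=4  a_k=1  p_k/q_k = 152/11
k=5  a_k=3  p_k/q_k = 539/39
k=6  a_k=2  p_k/q_k = 1230/89
…
k=8  a_k=13  p_k/q_k = 40217/2910
…
k=10  a_k=2  p_k/q_k = 207083/14984
k=11  a_k=3  p_k/q_k = 704682/50989
k=12  a_k=1  p_k/q_k = 911765/65973
…
k=14  a_k=4  p_k/q_k = 7377553/533821
k=15  a_k=1  p_k/q_k = 8994000/650783
fundamental: x₁=8994000, y₁=650783  (since 80892036000000 − 191·423518513089 = 1)

8994000 650783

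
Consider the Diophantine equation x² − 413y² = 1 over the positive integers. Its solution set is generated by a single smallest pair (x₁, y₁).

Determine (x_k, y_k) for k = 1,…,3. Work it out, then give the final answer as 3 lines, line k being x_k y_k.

√413 → a₀=20, period (3,9,1,4,1,9,3,40); ℓ=8 even so k=7
a_0=20:  p_0=20·1+0=20,  q_0=20·0+1=1
…
a_2=9:  p_2=9·61+20=569,  q_2=9·3+1=28
…
a_6=9:  p_6=9·3719+3089=36560,  q_6=9·183+152=1799
a_7=3:  p_7=3·36560+3719=113399,  q_7=3·1799+183=5580
(x₁, y₁) = (113399, 5580);  113399² − 413·5580² = 1 ✓
(113399+5580√413)^2 = 25718666401 + 1265532840√413
(113399+5580√413)^3 = 5832942102300599 + 287020317040740√413

113399 5580
25718666401 1265532840
5832942102300599 287020317040740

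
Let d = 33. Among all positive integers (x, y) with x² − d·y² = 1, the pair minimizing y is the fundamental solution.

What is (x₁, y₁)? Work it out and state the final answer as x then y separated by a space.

23 4

√33 → a₀=5, period (1,2,1,10); ℓ=4 even so k=3
a_0=5:  p_0=5·1+0=5,  q_0=5·0+1=1
a_1=1:  p_1=1·5+1=6,  q_1=1·1+0=1
a_2=2:  p_2=2·6+5=17,  q_2=2·1+1=3
a_3=1:  p_3=1·17+6=23,  q_3=1·3+1=4
→ (23, 4).  Check: 23²=529, 33·4²=528, difference 1.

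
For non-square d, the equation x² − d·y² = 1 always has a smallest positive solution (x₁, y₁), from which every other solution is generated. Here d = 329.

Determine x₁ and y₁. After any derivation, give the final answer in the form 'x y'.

√329 = [18; 7,4,2,1,1,4,1,1,2,4,7,36, …], period ℓ=12 (even) → k=11
step 0: (18, 1)  from 18·(1,0) + (0,1)
step 1: (127, 7)  from 7·(18,1) + (1,0)
step 2: (526, 29)  from 4·(127,7) + (18,1)
step 3: (1179, 65)  from 2·(526,29) + (127,7)
…
step 6: (13241, 730)  from 4·(2884,159) + (1705,94)
…
step 10: (328794, 18127)  from 4·(74857,4127) + (29366,1619)
step 11: (2376415, 131016)  from 7·(328794,18127) + (74857,4127)
fundamental: x₁=2376415, y₁=131016  (since 5647348252225 − 329·17165192256 = 1)

2376415 131016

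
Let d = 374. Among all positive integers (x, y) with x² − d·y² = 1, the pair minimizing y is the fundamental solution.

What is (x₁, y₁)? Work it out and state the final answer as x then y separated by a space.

3365 174

√374 = [19; 2,1,18,1,2,38, …], period ℓ=6 (even) → k=5
a_0=19:  p_0=19·1+0=19,  q_0=19·0+1=1
…
a_4=1:  p_4=1·1083+58=1141,  q_4=1·56+3=59
a_5=2:  p_5=2·1141+1083=3365,  q_5=2·59+56=174
→ (3365, 174).  Check: 3365²=11323225, 374·174²=11323224, difference 1.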